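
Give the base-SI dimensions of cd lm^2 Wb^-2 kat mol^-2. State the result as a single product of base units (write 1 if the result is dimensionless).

lm = cd·sr = cd (luminous flux; sr is dimensionless).
So lm² = cd².
Wb = V·s (flux: a volt is a weber per second),
    = kg·m²·s⁻²·A⁻¹.
So Wb⁻² = kg⁻²·m⁻⁴·s⁴·A².
kat = mol/s = s⁻¹·mol (catalytic activity).
Combining: cd·lm²·Wb⁻²·kat·mol⁻² = cd · cd² · (kg⁻²·m⁻⁴·s⁴·A²) · (s⁻¹·mol) · mol⁻² = kg⁻²·m⁻⁴·s³·A²·mol⁻¹·cd³.

kg⁻²·m⁻⁴·s³·A²·mol⁻¹·cd³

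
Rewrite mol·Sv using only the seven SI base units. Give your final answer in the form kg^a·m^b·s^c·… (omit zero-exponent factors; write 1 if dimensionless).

Sv = m²·s⁻².
Combining: mol·Sv = mol · (m²·s⁻²) = m²·s⁻²·mol.

m²·s⁻²·mol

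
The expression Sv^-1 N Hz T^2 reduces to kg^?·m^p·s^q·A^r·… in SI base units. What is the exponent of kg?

Sv = J/kg (equivalent dose = energy per mass),
    = m²·s⁻².
So Sv⁻¹ = m⁻²·s².
N = kg·m/s² = kg·m·s⁻² (force = mass × acceleration).
Hz = 1/s = s⁻¹ (frequency is cycles per second).
T = Wb/m² (flux density = flux per area),
    = kg·s⁻²·A⁻¹.
So T² = kg²·s⁻⁴·A⁻².
Combining: Sv⁻¹·N·Hz·T² = (m⁻²·s²) · (kg·m·s⁻²) · s⁻¹ · (kg²·s⁻⁴·A⁻²) = kg³·m⁻¹·s⁻⁵·A⁻².
The exponent of kg is 3.

3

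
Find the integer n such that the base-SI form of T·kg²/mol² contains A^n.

T = Wb/m² (flux density = flux per area),
    = kg·s⁻²·A⁻¹.
Combining: mol⁻²·T·kg² = mol⁻² · (kg·s⁻²·A⁻¹) · kg² = kg³·s⁻²·A⁻¹·mol⁻².
The exponent of A is -1.

-1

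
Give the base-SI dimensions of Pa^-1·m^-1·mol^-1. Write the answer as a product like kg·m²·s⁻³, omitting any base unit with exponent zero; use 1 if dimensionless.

Pa = N/m² (pressure = force per area),
    = kg·m⁻¹·s⁻².
So Pa⁻¹ = kg⁻¹·m·s².
Combining: Pa⁻¹·m⁻¹·mol⁻¹ = (kg⁻¹·m·s²) · m⁻¹ · mol⁻¹ = kg⁻¹·s²·mol⁻¹.

kg⁻¹·s²·mol⁻¹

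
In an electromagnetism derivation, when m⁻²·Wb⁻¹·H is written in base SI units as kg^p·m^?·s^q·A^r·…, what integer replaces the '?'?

Wb = V·s (flux: a volt is a weber per second),
    = kg·m²·s⁻²·A⁻¹.
So Wb⁻¹ = kg⁻¹·m⁻²·s²·A.
H = Wb/A (inductance = flux per current),
    = kg·m²·s⁻²·A⁻².
Combining: m⁻²·Wb⁻¹·H = m⁻² · (kg⁻¹·m⁻²·s²·A) · (kg·m²·s⁻²·A⁻²) = m⁻²·A⁻¹.
The exponent of m is -2.

-2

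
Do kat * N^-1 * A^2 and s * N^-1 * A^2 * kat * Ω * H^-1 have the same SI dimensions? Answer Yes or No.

Left side:
  kat = s⁻¹·mol.
  N = kg·m·s⁻².
  So N⁻¹ = kg⁻¹·m⁻¹·s².
  Combining: kat·N⁻¹·A² = (s⁻¹·mol) · (kg⁻¹·m⁻¹·s²) · A² = kg⁻¹·m⁻¹·s·A²·mol.
Right side:
  N = kg·m/s² = kg·m·s⁻² (force = mass × acceleration).
  So N⁻¹ = kg⁻¹·m⁻¹·s².
  kat = mol/s = s⁻¹·mol (catalytic activity).
  Ω = V/A (resistance = voltage per current),
      = kg·m²·s⁻³·A⁻².
  H = Wb/A (inductance = flux per current),
      = kg·m²·s⁻²·A⁻².
  So H⁻¹ = kg⁻¹·m⁻²·s²·A².
  Combining: s·N⁻¹·A²·kat·Ω·H⁻¹ = s · (kg⁻¹·m⁻¹·s²) · A² · (s⁻¹·mol) · (kg·m²·s⁻³·A⁻²) · (kg⁻¹·m⁻²·s²·A²) = kg⁻¹·m⁻¹·s·A²·mol.
Both reduce to kg⁻¹·m⁻¹·s·A²·mol.

Yes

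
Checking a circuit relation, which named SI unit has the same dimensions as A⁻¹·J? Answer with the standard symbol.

Wb

J = N·m (work = force × distance),
    = kg·m²·s⁻².
Combining: A⁻¹·J = A⁻¹ · (kg·m²·s⁻²) = kg·m²·s⁻²·A⁻¹.
kg·m²·s⁻²·A⁻¹ is the base-SI form of the weber.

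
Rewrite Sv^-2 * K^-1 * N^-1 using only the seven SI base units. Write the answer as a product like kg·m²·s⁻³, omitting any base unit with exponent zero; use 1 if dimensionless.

Sv = J/kg (equivalent dose = energy per mass),
    = m²·s⁻².
So Sv⁻² = m⁻⁴·s⁴.
N = kg·m/s² = kg·m·s⁻² (force = mass × acceleration).
So N⁻¹ = kg⁻¹·m⁻¹·s².
Combining: Sv⁻²·K⁻¹·N⁻¹ = (m⁻⁴·s⁴) · K⁻¹ · (kg⁻¹·m⁻¹·s²) = kg⁻¹·m⁻⁵·s⁶·K⁻¹.

kg⁻¹·m⁻⁵·s⁶·K⁻¹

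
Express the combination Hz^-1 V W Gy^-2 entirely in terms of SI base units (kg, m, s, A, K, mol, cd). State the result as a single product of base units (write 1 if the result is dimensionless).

Hz = 1/s = s⁻¹ (frequency is cycles per second).
So Hz⁻¹ = s.
V = W/A (potential = power per current),
    = kg·m²·s⁻³·A⁻¹.
W = J/s (power = energy per time),
    = kg·m²·s⁻³.
Gy = J/kg (absorbed dose = energy per mass),
    = m²·s⁻².
So Gy⁻² = m⁻⁴·s⁴.
Combining: Hz⁻¹·V·W·Gy⁻² = s · (kg·m²·s⁻³·A⁻¹) · (kg·m²·s⁻³) · (m⁻⁴·s⁴) = kg²·s⁻¹·A⁻¹.

kg²·s⁻¹·A⁻¹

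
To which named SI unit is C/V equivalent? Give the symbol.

F

C = A·s = s·A (charge = current × time).
V = W/A (potential = power per current),
    = kg·m²·s⁻³·A⁻¹.
So V⁻¹ = kg⁻¹·m⁻²·s³·A.
Combining: C·V⁻¹ = (s·A) · (kg⁻¹·m⁻²·s³·A) = kg⁻¹·m⁻²·s⁴·A².
kg⁻¹·m⁻²·s⁴·A² is the base-SI form of the farad.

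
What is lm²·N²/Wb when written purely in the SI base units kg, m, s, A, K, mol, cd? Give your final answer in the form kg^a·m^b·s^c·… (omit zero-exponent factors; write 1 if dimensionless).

kg·s⁻²·A·cd²

lm = cd·sr = cd (luminous flux; sr is dimensionless).
So lm² = cd².
Wb = V·s (flux: a volt is a weber per second),
    = kg·m²·s⁻²·A⁻¹.
So Wb⁻¹ = kg⁻¹·m⁻²·s²·A.
N = kg·m/s² = kg·m·s⁻² (force = mass × acceleration).
So N² = kg²·m²·s⁻⁴.
Combining: lm²·Wb⁻¹·N² = cd² · (kg⁻¹·m⁻²·s²·A) · (kg²·m²·s⁻⁴) = kg·s⁻²·A·cd².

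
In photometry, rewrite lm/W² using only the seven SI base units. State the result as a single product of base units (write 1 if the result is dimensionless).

kg⁻²·m⁻⁴·s⁶·cd

lm = cd.
W = kg·m²·s⁻³.
So W⁻² = kg⁻²·m⁻⁴·s⁶.
Combining: lm·W⁻² = cd · (kg⁻²·m⁻⁴·s⁶) = kg⁻²·m⁻⁴·s⁶·cd.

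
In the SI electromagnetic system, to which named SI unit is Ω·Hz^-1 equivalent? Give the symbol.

H

Ω = V/A (resistance = voltage per current),
    = kg·m²·s⁻³·A⁻².
Hz = 1/s = s⁻¹ (frequency is cycles per second).
So Hz⁻¹ = s.
Combining: Ω·Hz⁻¹ = (kg·m²·s⁻³·A⁻²) · s = kg·m²·s⁻²·A⁻².
kg·m²·s⁻²·A⁻² is the base-SI form of the henry.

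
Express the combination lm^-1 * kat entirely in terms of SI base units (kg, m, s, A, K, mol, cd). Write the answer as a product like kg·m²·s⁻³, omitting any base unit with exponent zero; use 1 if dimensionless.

s⁻¹·mol·cd⁻¹

lm = cd.
So lm⁻¹ = cd⁻¹.
kat = s⁻¹·mol.
Combining: lm⁻¹·kat = cd⁻¹ · (s⁻¹·mol) = s⁻¹·mol·cd⁻¹.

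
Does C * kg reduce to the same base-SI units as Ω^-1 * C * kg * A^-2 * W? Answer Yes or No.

Yes

Left side:
  C = A·s = s·A (charge = current × time).
  Combining: C·kg = (s·A) · kg = kg·s·A.
Right side:
  Ω = kg·m²·s⁻³·A⁻².
  So Ω⁻¹ = kg⁻¹·m⁻²·s³·A².
  C = s·A.
  W = kg·m²·s⁻³.
  Combining: Ω⁻¹·C·kg·A⁻²·W = (kg⁻¹·m⁻²·s³·A²) · (s·A) · kg · A⁻² · (kg·m²·s⁻³) = kg·s·A.
Both reduce to kg·s·A.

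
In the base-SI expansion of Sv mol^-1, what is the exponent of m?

Sv = J/kg (equivalent dose = energy per mass),
    = m²·s⁻².
Combining: Sv·mol⁻¹ = (m²·s⁻²) · mol⁻¹ = m²·s⁻²·mol⁻¹.
The exponent of m is 2.

2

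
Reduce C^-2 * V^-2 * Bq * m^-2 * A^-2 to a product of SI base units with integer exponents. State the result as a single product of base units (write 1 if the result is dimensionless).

C = s·A.
So C⁻² = s⁻²·A⁻².
V = kg·m²·s⁻³·A⁻¹.
So V⁻² = kg⁻²·m⁻⁴·s⁶·A².
Bq = s⁻¹.
Combining: C⁻²·V⁻²·Bq·m⁻²·A⁻² = (s⁻²·A⁻²) · (kg⁻²·m⁻⁴·s⁶·A²) · s⁻¹ · m⁻² · A⁻² = kg⁻²·m⁻⁶·s³·A⁻².

kg⁻²·m⁻⁶·s³·A⁻²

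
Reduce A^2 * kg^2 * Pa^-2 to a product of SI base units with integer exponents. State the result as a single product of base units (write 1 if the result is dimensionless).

Pa = kg·m⁻¹·s⁻².
So Pa⁻² = kg⁻²·m²·s⁴.
Combining: A²·kg²·Pa⁻² = A² · kg² · (kg⁻²·m²·s⁴) = m²·s⁴·A².

m²·s⁴·A²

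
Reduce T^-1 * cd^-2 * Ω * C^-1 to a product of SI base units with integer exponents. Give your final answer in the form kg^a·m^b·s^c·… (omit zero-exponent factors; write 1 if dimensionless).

m²·s⁻²·A⁻²·cd⁻²

T = Wb/m² (flux density = flux per area),
    = kg·s⁻²·A⁻¹.
So T⁻¹ = kg⁻¹·s²·A.
Ω = V/A (resistance = voltage per current),
    = kg·m²·s⁻³·A⁻².
C = A·s = s·A (charge = current × time).
So C⁻¹ = s⁻¹·A⁻¹.
Combining: T⁻¹·cd⁻²·Ω·C⁻¹ = (kg⁻¹·s²·A) · cd⁻² · (kg·m²·s⁻³·A⁻²) · (s⁻¹·A⁻¹) = m²·s⁻²·A⁻²·cd⁻².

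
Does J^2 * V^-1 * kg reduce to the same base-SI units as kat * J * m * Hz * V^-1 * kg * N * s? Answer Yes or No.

Left side:
  J = kg·m²·s⁻².
  So J² = kg²·m⁴·s⁻⁴.
  V = kg·m²·s⁻³·A⁻¹.
  So V⁻¹ = kg⁻¹·m⁻²·s³·A.
  Combining: J²·V⁻¹·kg = (kg²·m⁴·s⁻⁴) · (kg⁻¹·m⁻²·s³·A) · kg = kg²·m²·s⁻¹·A.
Right side:
  kat = mol/s = s⁻¹·mol (catalytic activity).
  J = N·m (work = force × distance),
      = kg·m²·s⁻².
  Hz = 1/s = s⁻¹ (frequency is cycles per second).
  V = W/A (potential = power per current),
      = kg·m²·s⁻³·A⁻¹.
  So V⁻¹ = kg⁻¹·m⁻²·s³·A.
  N = kg·m/s² = kg·m·s⁻² (force = mass × acceleration).
  Combining: kat·J·m·Hz·V⁻¹·kg·N·s = (s⁻¹·mol) · (kg·m²·s⁻²) · m · s⁻¹ · (kg⁻¹·m⁻²·s³·A) · kg · (kg·m·s⁻²) · s = kg²·m²·s⁻²·A·mol.
Left is kg²·m²·s⁻¹·A; right is kg²·m²·s⁻²·A·mol — different.

No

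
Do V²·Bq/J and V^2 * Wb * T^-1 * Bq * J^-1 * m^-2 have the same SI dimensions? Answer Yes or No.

Left side:
  V = W/A (potential = power per current),
      = kg·m²·s⁻³·A⁻¹.
  So V² = kg²·m⁴·s⁻⁶·A⁻².
  J = N·m (work = force × distance),
      = kg·m²·s⁻².
  So J⁻¹ = kg⁻¹·m⁻²·s².
  Bq = 1/s = s⁻¹ (activity is decays per second).
  Combining: V²·J⁻¹·Bq = (kg²·m⁴·s⁻⁶·A⁻²) · (kg⁻¹·m⁻²·s²) · s⁻¹ = kg·m²·s⁻⁵·A⁻².
Right side:
  V = W/A (potential = power per current),
      = kg·m²·s⁻³·A⁻¹.
  So V² = kg²·m⁴·s⁻⁶·A⁻².
  Wb = V·s (flux: a volt is a weber per second),
      = kg·m²·s⁻²·A⁻¹.
  T = Wb/m² (flux density = flux per area),
      = kg·s⁻²·A⁻¹.
  So T⁻¹ = kg⁻¹·s²·A.
  Bq = 1/s = s⁻¹ (activity is decays per second).
  J = N·m (work = force × distance),
      = kg·m²·s⁻².
  So J⁻¹ = kg⁻¹·m⁻²·s².
  Combining: V²·Wb·T⁻¹·Bq·J⁻¹·m⁻² = (kg²·m⁴·s⁻⁶·A⁻²) · (kg·m²·s⁻²·A⁻¹) · (kg⁻¹·s²·A) · s⁻¹ · (kg⁻¹·m⁻²·s²) · m⁻² = kg·m²·s⁻⁵·A⁻².
Both reduce to kg·m²·s⁻⁵·A⁻².

Yes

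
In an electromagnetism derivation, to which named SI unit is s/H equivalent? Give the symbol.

H = kg·m²·s⁻²·A⁻².
So H⁻¹ = kg⁻¹·m⁻²·s²·A².
Combining: s·H⁻¹ = s · (kg⁻¹·m⁻²·s²·A²) = kg⁻¹·m⁻²·s³·A².
kg⁻¹·m⁻²·s³·A² is the base-SI form of the siemens.

S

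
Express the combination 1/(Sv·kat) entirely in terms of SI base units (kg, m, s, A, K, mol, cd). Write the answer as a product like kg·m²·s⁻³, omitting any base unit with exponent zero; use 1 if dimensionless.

Sv = m²·s⁻².
So Sv⁻¹ = m⁻²·s².
kat = s⁻¹·mol.
So kat⁻¹ = s·mol⁻¹.
Combining: Sv⁻¹·kat⁻¹ = (m⁻²·s²) · (s·mol⁻¹) = m⁻²·s³·mol⁻¹.

m⁻²·s³·mol⁻¹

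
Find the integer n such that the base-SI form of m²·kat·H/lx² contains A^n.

-2

kat = mol/s = s⁻¹·mol (catalytic activity).
H = Wb/A (inductance = flux per current),
    = kg·m²·s⁻²·A⁻².
lx = lm/m² (illuminance = luminous flux per area),
    = m⁻²·cd.
So lx⁻² = m⁴·cd⁻².
Combining: m²·kat·H·lx⁻² = m² · (s⁻¹·mol) · (kg·m²·s⁻²·A⁻²) · (m⁴·cd⁻²) = kg·m⁸·s⁻³·A⁻²·mol·cd⁻².
The exponent of A is -2.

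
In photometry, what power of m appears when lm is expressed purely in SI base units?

0

lm = cd·sr = cd (luminous flux; sr is dimensionless).
The exponent of m is 0.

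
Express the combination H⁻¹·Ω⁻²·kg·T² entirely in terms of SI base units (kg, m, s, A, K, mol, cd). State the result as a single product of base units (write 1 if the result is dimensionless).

m⁻⁶·s⁴·A⁴

H = kg·m²·s⁻²·A⁻².
So H⁻¹ = kg⁻¹·m⁻²·s²·A².
Ω = kg·m²·s⁻³·A⁻².
So Ω⁻² = kg⁻²·m⁻⁴·s⁶·A⁴.
T = kg·s⁻²·A⁻¹.
So T² = kg²·s⁻⁴·A⁻².
Combining: H⁻¹·Ω⁻²·kg·T² = (kg⁻¹·m⁻²·s²·A²) · (kg⁻²·m⁻⁴·s⁶·A⁴) · kg · (kg²·s⁻⁴·A⁻²) = m⁻⁶·s⁴·A⁴.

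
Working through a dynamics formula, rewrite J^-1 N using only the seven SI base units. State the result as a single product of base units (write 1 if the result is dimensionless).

m⁻¹

J = N·m (work = force × distance),
    = kg·m²·s⁻².
So J⁻¹ = kg⁻¹·m⁻²·s².
N = kg·m/s² = kg·m·s⁻² (force = mass × acceleration).
Combining: J⁻¹·N = (kg⁻¹·m⁻²·s²) · (kg·m·s⁻²) = m⁻¹.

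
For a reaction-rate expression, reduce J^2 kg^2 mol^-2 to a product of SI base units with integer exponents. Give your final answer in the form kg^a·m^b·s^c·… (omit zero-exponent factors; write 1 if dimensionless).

kg⁴·m⁴·s⁻⁴·mol⁻²

J = N·m (work = force × distance),
    = kg·m²·s⁻².
So J² = kg²·m⁴·s⁻⁴.
Combining: J²·kg²·mol⁻² = (kg²·m⁴·s⁻⁴) · kg² · mol⁻² = kg⁴·m⁴·s⁻⁴·mol⁻².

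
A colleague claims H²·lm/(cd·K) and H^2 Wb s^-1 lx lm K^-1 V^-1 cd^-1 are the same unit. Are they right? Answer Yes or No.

No

Left side:
  H = Wb/A (inductance = flux per current),
      = kg·m²·s⁻²·A⁻².
  So H² = kg²·m⁴·s⁻⁴·A⁻⁴.
  lm = cd·sr = cd (luminous flux; sr is dimensionless).
  Combining: H²·cd⁻¹·lm·K⁻¹ = (kg²·m⁴·s⁻⁴·A⁻⁴) · cd⁻¹ · cd · K⁻¹ = kg²·m⁴·s⁻⁴·A⁻⁴·K⁻¹.
Right side:
  H = kg·m²·s⁻²·A⁻².
  So H² = kg²·m⁴·s⁻⁴·A⁻⁴.
  Wb = kg·m²·s⁻²·A⁻¹.
  lx = m⁻²·cd.
  lm = cd.
  V = kg·m²·s⁻³·A⁻¹.
  So V⁻¹ = kg⁻¹·m⁻²·s³·A.
  Combining: H²·Wb·s⁻¹·lx·lm·K⁻¹·V⁻¹·cd⁻¹ = (kg²·m⁴·s⁻⁴·A⁻⁴) · (kg·m²·s⁻²·A⁻¹) · s⁻¹ · (m⁻²·cd) · cd · K⁻¹ · (kg⁻¹·m⁻²·s³·A) · cd⁻¹ = kg²·m²·s⁻⁴·A⁻⁴·K⁻¹·cd.
Left is kg²·m⁴·s⁻⁴·A⁻⁴·K⁻¹; right is kg²·m²·s⁻⁴·A⁻⁴·K⁻¹·cd — different.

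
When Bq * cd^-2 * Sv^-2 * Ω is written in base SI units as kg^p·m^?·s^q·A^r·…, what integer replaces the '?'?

-2

Bq = 1/s = s⁻¹ (activity is decays per second).
Sv = J/kg (equivalent dose = energy per mass),
    = m²·s⁻².
So Sv⁻² = m⁻⁴·s⁴.
Ω = V/A (resistance = voltage per current),
    = kg·m²·s⁻³·A⁻².
Combining: Bq·cd⁻²·Sv⁻²·Ω = s⁻¹ · cd⁻² · (m⁻⁴·s⁴) · (kg·m²·s⁻³·A⁻²) = kg·m⁻²·A⁻²·cd⁻².
The exponent of m is -2.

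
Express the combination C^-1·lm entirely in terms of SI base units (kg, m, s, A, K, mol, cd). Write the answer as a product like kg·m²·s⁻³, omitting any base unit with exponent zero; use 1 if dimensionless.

s⁻¹·A⁻¹·cd

C = s·A.
So C⁻¹ = s⁻¹·A⁻¹.
lm = cd.
Combining: C⁻¹·lm = (s⁻¹·A⁻¹) · cd = s⁻¹·A⁻¹·cd.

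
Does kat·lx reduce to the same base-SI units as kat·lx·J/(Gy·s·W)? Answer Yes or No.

Left side:
  kat = s⁻¹·mol.
  lx = m⁻²·cd.
  Combining: kat·lx = (s⁻¹·mol) · (m⁻²·cd) = m⁻²·s⁻¹·mol·cd.
Right side:
  kat = mol/s = s⁻¹·mol (catalytic activity).
  lx = lm/m² (illuminance = luminous flux per area),
      = m⁻²·cd.
  Gy = J/kg (absorbed dose = energy per mass),
      = m²·s⁻².
  So Gy⁻¹ = m⁻²·s².
  J = N·m (work = force × distance),
      = kg·m²·s⁻².
  W = J/s (power = energy per time),
      = kg·m²·s⁻³.
  So W⁻¹ = kg⁻¹·m⁻²·s³.
  Combining: kat·lx·Gy⁻¹·s⁻¹·J·W⁻¹ = (s⁻¹·mol) · (m⁻²·cd) · (m⁻²·s²) · s⁻¹ · (kg·m²·s⁻²) · (kg⁻¹·m⁻²·s³) = m⁻⁴·s·mol·cd.
Left is m⁻²·s⁻¹·mol·cd; right is m⁻⁴·s·mol·cd — different.

No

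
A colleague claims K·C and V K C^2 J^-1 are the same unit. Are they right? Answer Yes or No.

Left side:
  C = A·s = s·A (charge = current × time).
  Combining: K·C = K · (s·A) = s·A·K.
Right side:
  V = kg·m²·s⁻³·A⁻¹.
  C = s·A.
  So C² = s²·A².
  J = kg·m²·s⁻².
  So J⁻¹ = kg⁻¹·m⁻²·s².
  Combining: V·K·C²·J⁻¹ = (kg·m²·s⁻³·A⁻¹) · K · (s²·A²) · (kg⁻¹·m⁻²·s²) = s·A·K.
Both reduce to s·A·K.

Yes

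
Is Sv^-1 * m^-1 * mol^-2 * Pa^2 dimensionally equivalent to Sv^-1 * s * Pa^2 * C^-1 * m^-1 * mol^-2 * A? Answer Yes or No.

Yes

Left side:
  Sv = m²·s⁻².
  So Sv⁻¹ = m⁻²·s².
  Pa = kg·m⁻¹·s⁻².
  So Pa² = kg²·m⁻²·s⁻⁴.
  Combining: Sv⁻¹·m⁻¹·mol⁻²·Pa² = (m⁻²·s²) · m⁻¹ · mol⁻² · (kg²·m⁻²·s⁻⁴) = kg²·m⁻⁵·s⁻²·mol⁻².
Right side:
  Sv = J/kg (equivalent dose = energy per mass),
      = m²·s⁻².
  So Sv⁻¹ = m⁻²·s².
  Pa = N/m² (pressure = force per area),
      = kg·m⁻¹·s⁻².
  So Pa² = kg²·m⁻²·s⁻⁴.
  C = A·s = s·A (charge = current × time).
  So C⁻¹ = s⁻¹·A⁻¹.
  Combining: Sv⁻¹·s·Pa²·C⁻¹·m⁻¹·mol⁻²·A = (m⁻²·s²) · s · (kg²·m⁻²·s⁻⁴) · (s⁻¹·A⁻¹) · m⁻¹ · mol⁻² · A = kg²·m⁻⁵·s⁻²·mol⁻².
Both reduce to kg²·m⁻⁵·s⁻²·mol⁻².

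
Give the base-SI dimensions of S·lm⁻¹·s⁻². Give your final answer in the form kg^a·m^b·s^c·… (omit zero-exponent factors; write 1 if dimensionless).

kg⁻¹·m⁻²·s·A²·cd⁻¹

S = kg⁻¹·m⁻²·s³·A².
lm = cd.
So lm⁻¹ = cd⁻¹.
Combining: S·lm⁻¹·s⁻² = (kg⁻¹·m⁻²·s³·A²) · cd⁻¹ · s⁻² = kg⁻¹·m⁻²·s·A²·cd⁻¹.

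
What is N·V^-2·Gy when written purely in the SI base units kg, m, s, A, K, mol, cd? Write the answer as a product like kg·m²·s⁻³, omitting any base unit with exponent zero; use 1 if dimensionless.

kg⁻¹·m⁻¹·s²·A²

N = kg·m/s² = kg·m·s⁻² (force = mass × acceleration).
V = W/A (potential = power per current),
    = kg·m²·s⁻³·A⁻¹.
So V⁻² = kg⁻²·m⁻⁴·s⁶·A².
Gy = J/kg (absorbed dose = energy per mass),
    = m²·s⁻².
Combining: N·V⁻²·Gy = (kg·m·s⁻²) · (kg⁻²·m⁻⁴·s⁶·A²) · (m²·s⁻²) = kg⁻¹·m⁻¹·s²·A².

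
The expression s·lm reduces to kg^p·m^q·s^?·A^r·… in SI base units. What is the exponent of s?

1

lm = cd·sr = cd (luminous flux; sr is dimensionless).
Combining: s·lm = s · cd = s·cd.
The exponent of s is 1.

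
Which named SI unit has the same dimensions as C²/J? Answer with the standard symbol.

J = N·m (work = force × distance),
    = kg·m²·s⁻².
So J⁻¹ = kg⁻¹·m⁻²·s².
C = A·s = s·A (charge = current × time).
So C² = s²·A².
Combining: J⁻¹·C² = (kg⁻¹·m⁻²·s²) · (s²·A²) = kg⁻¹·m⁻²·s⁴·A².
kg⁻¹·m⁻²·s⁴·A² is the base-SI form of the farad.

F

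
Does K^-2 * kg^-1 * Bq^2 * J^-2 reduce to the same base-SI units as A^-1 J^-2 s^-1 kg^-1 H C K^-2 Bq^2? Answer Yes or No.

Left side:
  Bq = 1/s = s⁻¹ (activity is decays per second).
  So Bq² = s⁻².
  J = N·m (work = force × distance),
      = kg·m²·s⁻².
  So J⁻² = kg⁻²·m⁻⁴·s⁴.
  Combining: K⁻²·kg⁻¹·Bq²·J⁻² = K⁻² · kg⁻¹ · s⁻² · (kg⁻²·m⁻⁴·s⁴) = kg⁻³·m⁻⁴·s²·K⁻².
Right side:
  J = N·m (work = force × distance),
      = kg·m²·s⁻².
  So J⁻² = kg⁻²·m⁻⁴·s⁴.
  H = Wb/A (inductance = flux per current),
      = kg·m²·s⁻²·A⁻².
  C = A·s = s·A (charge = current × time).
  Bq = 1/s = s⁻¹ (activity is decays per second).
  So Bq² = s⁻².
  Combining: A⁻¹·J⁻²·s⁻¹·kg⁻¹·H·C·K⁻²·Bq² = A⁻¹ · (kg⁻²·m⁻⁴·s⁴) · s⁻¹ · kg⁻¹ · (kg·m²·s⁻²·A⁻²) · (s·A) · K⁻² · s⁻² = kg⁻²·m⁻²·A⁻²·K⁻².
Left is kg⁻³·m⁻⁴·s²·K⁻²; right is kg⁻²·m⁻²·A⁻²·K⁻² — different.

No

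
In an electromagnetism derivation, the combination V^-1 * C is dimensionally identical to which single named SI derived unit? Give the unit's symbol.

V = W/A (potential = power per current),
    = kg·m²·s⁻³·A⁻¹.
So V⁻¹ = kg⁻¹·m⁻²·s³·A.
C = A·s = s·A (charge = current × time).
Combining: V⁻¹·C = (kg⁻¹·m⁻²·s³·A) · (s·A) = kg⁻¹·m⁻²·s⁴·A².
kg⁻¹·m⁻²·s⁴·A² is the base-SI form of the farad.

F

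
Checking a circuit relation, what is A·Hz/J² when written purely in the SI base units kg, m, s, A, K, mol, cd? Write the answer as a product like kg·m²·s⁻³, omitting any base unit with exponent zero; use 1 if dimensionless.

J = N·m (work = force × distance),
    = kg·m²·s⁻².
So J⁻² = kg⁻²·m⁻⁴·s⁴.
Hz = 1/s = s⁻¹ (frequency is cycles per second).
Combining: J⁻²·A·Hz = (kg⁻²·m⁻⁴·s⁴) · A · s⁻¹ = kg⁻²·m⁻⁴·s³·A.

kg⁻²·m⁻⁴·s³·A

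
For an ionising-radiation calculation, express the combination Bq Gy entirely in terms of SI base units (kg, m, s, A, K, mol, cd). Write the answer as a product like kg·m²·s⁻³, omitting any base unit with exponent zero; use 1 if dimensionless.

m²·s⁻³

Bq = s⁻¹.
Gy = m²·s⁻².
Combining: Bq·Gy = s⁻¹ · (m²·s⁻²) = m²·s⁻³.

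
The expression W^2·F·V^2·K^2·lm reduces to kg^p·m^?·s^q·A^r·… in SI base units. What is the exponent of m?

W = kg·m²·s⁻³.
So W² = kg²·m⁴·s⁻⁶.
F = kg⁻¹·m⁻²·s⁴·A².
V = kg·m²·s⁻³·A⁻¹.
So V² = kg²·m⁴·s⁻⁶·A⁻².
lm = cd.
Combining: W²·F·V²·K²·lm = (kg²·m⁴·s⁻⁶) · (kg⁻¹·m⁻²·s⁴·A²) · (kg²·m⁴·s⁻⁶·A⁻²) · K² · cd = kg³·m⁶·s⁻⁸·K²·cd.
The exponent of m is 6.

6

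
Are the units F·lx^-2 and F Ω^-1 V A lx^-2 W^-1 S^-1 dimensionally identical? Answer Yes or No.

Yes

Left side:
  F = kg⁻¹·m⁻²·s⁴·A².
  lx = m⁻²·cd.
  So lx⁻² = m⁴·cd⁻².
  Combining: F·lx⁻² = (kg⁻¹·m⁻²·s⁴·A²) · (m⁴·cd⁻²) = kg⁻¹·m²·s⁴·A²·cd⁻².
Right side:
  F = C/V (capacitance = charge per voltage),
      = A·s/(kg·m²·s⁻³·A⁻¹) (substituting C and V),
      = kg⁻¹·m⁻²·s⁴·A².
  Ω = V/A (resistance = voltage per current),
      = kg·m²·s⁻³·A⁻².
  So Ω⁻¹ = kg⁻¹·m⁻²·s³·A².
  V = W/A (potential = power per current),
      = kg·m²·s⁻³·A⁻¹.
  lx = lm/m² (illuminance = luminous flux per area),
      = m⁻²·cd.
  So lx⁻² = m⁴·cd⁻².
  W = J/s (power = energy per time),
      = kg·m²·s⁻³.
  So W⁻¹ = kg⁻¹·m⁻²·s³.
  S = 1/Ω (conductance is reciprocal resistance),
      = kg⁻¹·m⁻²·s³·A².
  So S⁻¹ = kg·m²·s⁻³·A⁻².
  Combining: F·Ω⁻¹·V·A·lx⁻²·W⁻¹·S⁻¹ = (kg⁻¹·m⁻²·s⁴·A²) · (kg⁻¹·m⁻²·s³·A²) · (kg·m²·s⁻³·A⁻¹) · A · (m⁴·cd⁻²) · (kg⁻¹·m⁻²·s³) · (kg·m²·s⁻³·A⁻²) = kg⁻¹·m²·s⁴·A²·cd⁻².
Both reduce to kg⁻¹·m²·s⁴·A²·cd⁻².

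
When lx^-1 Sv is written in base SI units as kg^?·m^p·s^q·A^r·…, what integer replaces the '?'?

lx = lm/m² (illuminance = luminous flux per area),
    = m⁻²·cd.
So lx⁻¹ = m²·cd⁻¹.
Sv = J/kg (equivalent dose = energy per mass),
    = m²·s⁻².
Combining: lx⁻¹·Sv = (m²·cd⁻¹) · (m²·s⁻²) = m⁴·s⁻²·cd⁻¹.
The exponent of kg is 0.

0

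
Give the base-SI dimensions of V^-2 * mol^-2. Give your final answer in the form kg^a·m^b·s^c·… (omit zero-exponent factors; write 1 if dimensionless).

V = kg·m²·s⁻³·A⁻¹.
So V⁻² = kg⁻²·m⁻⁴·s⁶·A².
Combining: V⁻²·mol⁻² = (kg⁻²·m⁻⁴·s⁶·A²) · mol⁻² = kg⁻²·m⁻⁴·s⁶·A²·mol⁻².

kg⁻²·m⁻⁴·s⁶·A²·mol⁻²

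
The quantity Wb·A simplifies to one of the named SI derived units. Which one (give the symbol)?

J

Wb = V·s (flux: a volt is a weber per second),
    = kg·m²·s⁻²·A⁻¹.
Combining: Wb·A = (kg·m²·s⁻²·A⁻¹) · A = kg·m²·s⁻².
kg·m²·s⁻² is the base-SI form of the joule.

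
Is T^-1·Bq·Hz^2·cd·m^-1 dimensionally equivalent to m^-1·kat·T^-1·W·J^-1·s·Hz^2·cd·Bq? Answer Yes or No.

No

Left side:
  T = kg·s⁻²·A⁻¹.
  So T⁻¹ = kg⁻¹·s²·A.
  Bq = s⁻¹.
  Hz = s⁻¹.
  So Hz² = s⁻².
  Combining: T⁻¹·Bq·Hz²·cd·m⁻¹ = (kg⁻¹·s²·A) · s⁻¹ · s⁻² · cd · m⁻¹ = kg⁻¹·m⁻¹·s⁻¹·A·cd.
Right side:
  kat = s⁻¹·mol.
  T = kg·s⁻²·A⁻¹.
  So T⁻¹ = kg⁻¹·s²·A.
  W = kg·m²·s⁻³.
  J = kg·m²·s⁻².
  So J⁻¹ = kg⁻¹·m⁻²·s².
  Hz = s⁻¹.
  So Hz² = s⁻².
  Bq = s⁻¹.
  Combining: m⁻¹·kat·T⁻¹·W·J⁻¹·s·Hz²·cd·Bq = m⁻¹ · (s⁻¹·mol) · (kg⁻¹·s²·A) · (kg·m²·s⁻³) · (kg⁻¹·m⁻²·s²) · s · s⁻² · cd · s⁻¹ = kg⁻¹·m⁻¹·s⁻²·A·mol·cd.
Left is kg⁻¹·m⁻¹·s⁻¹·A·cd; right is kg⁻¹·m⁻¹·s⁻²·A·mol·cd — different.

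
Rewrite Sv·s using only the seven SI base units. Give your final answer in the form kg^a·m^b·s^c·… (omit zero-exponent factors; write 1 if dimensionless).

m²·s⁻¹

Sv = J/kg (equivalent dose = energy per mass),
    = m²·s⁻².
Combining: Sv·s = (m²·s⁻²) · s = m²·s⁻¹.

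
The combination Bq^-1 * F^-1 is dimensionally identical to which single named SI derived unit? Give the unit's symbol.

Ω

Bq = s⁻¹.
So Bq⁻¹ = s.
F = kg⁻¹·m⁻²·s⁴·A².
So F⁻¹ = kg·m²·s⁻⁴·A⁻².
Combining: Bq⁻¹·F⁻¹ = s · (kg·m²·s⁻⁴·A⁻²) = kg·m²·s⁻³·A⁻².
kg·m²·s⁻³·A⁻² is the base-SI form of the ohm.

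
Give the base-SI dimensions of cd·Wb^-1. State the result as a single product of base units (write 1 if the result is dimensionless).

kg⁻¹·m⁻²·s²·A·cd

Wb = kg·m²·s⁻²·A⁻¹.
So Wb⁻¹ = kg⁻¹·m⁻²·s²·A.
Combining: cd·Wb⁻¹ = cd · (kg⁻¹·m⁻²·s²·A) = kg⁻¹·m⁻²·s²·A·cd.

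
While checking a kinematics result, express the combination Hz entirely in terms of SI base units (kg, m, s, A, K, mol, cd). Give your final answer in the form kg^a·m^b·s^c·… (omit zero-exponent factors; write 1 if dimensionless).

s⁻¹

Hz = s⁻¹.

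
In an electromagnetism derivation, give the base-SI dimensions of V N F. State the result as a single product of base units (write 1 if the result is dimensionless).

kg·m·s⁻¹·A

V = kg·m²·s⁻³·A⁻¹.
N = kg·m·s⁻².
F = kg⁻¹·m⁻²·s⁴·A².
Combining: V·N·F = (kg·m²·s⁻³·A⁻¹) · (kg·m·s⁻²) · (kg⁻¹·m⁻²·s⁴·A²) = kg·m·s⁻¹·A.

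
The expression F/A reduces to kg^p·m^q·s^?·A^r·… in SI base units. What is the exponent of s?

4

F = C/V (capacitance = charge per voltage),
    = A·s/(kg·m²·s⁻³·A⁻¹) (substituting C and V),
    = kg⁻¹·m⁻²·s⁴·A².
Combining: A⁻¹·F = A⁻¹ · (kg⁻¹·m⁻²·s⁴·A²) = kg⁻¹·m⁻²·s⁴·A.
The exponent of s is 4.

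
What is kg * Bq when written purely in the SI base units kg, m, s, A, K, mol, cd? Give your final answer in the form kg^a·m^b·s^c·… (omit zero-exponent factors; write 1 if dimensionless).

kg·s⁻¹

Bq = s⁻¹.
Combining: kg·Bq = kg · s⁻¹ = kg·s⁻¹.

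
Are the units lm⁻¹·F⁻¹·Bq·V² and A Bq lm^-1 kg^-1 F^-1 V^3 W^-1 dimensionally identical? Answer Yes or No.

Left side:
  lm = cd.
  So lm⁻¹ = cd⁻¹.
  F = kg⁻¹·m⁻²·s⁴·A².
  So F⁻¹ = kg·m²·s⁻⁴·A⁻².
  Bq = s⁻¹.
  V = kg·m²·s⁻³·A⁻¹.
  So V² = kg²·m⁴·s⁻⁶·A⁻².
  Combining: lm⁻¹·F⁻¹·Bq·V² = cd⁻¹ · (kg·m²·s⁻⁴·A⁻²) · s⁻¹ · (kg²·m⁴·s⁻⁶·A⁻²) = kg³·m⁶·s⁻¹¹·A⁻⁴·cd⁻¹.
Right side:
  Bq = 1/s = s⁻¹ (activity is decays per second).
  lm = cd·sr = cd (luminous flux; sr is dimensionless).
  So lm⁻¹ = cd⁻¹.
  F = C/V (capacitance = charge per voltage),
      = A·s/(kg·m²·s⁻³·A⁻¹) (substituting C and V),
      = kg⁻¹·m⁻²·s⁴·A².
  So F⁻¹ = kg·m²·s⁻⁴·A⁻².
  V = W/A (potential = power per current),
      = kg·m²·s⁻³·A⁻¹.
  So V³ = kg³·m⁶·s⁻⁹·A⁻³.
  W = J/s (power = energy per time),
      = kg·m²·s⁻³.
  So W⁻¹ = kg⁻¹·m⁻²·s³.
  Combining: A·Bq·lm⁻¹·kg⁻¹·F⁻¹·V³·W⁻¹ = A · s⁻¹ · cd⁻¹ · kg⁻¹ · (kg·m²·s⁻⁴·A⁻²) · (kg³·m⁶·s⁻⁹·A⁻³) · (kg⁻¹·m⁻²·s³) = kg²·m⁶·s⁻¹¹·A⁻⁴·cd⁻¹.
Left is kg³·m⁶·s⁻¹¹·A⁻⁴·cd⁻¹; right is kg²·m⁶·s⁻¹¹·A⁻⁴·cd⁻¹ — different.

No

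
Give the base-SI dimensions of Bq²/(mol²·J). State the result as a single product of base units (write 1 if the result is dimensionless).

kg⁻¹·m⁻²·mol⁻²

Bq = 1/s = s⁻¹ (activity is decays per second).
So Bq² = s⁻².
J = N·m (work = force × distance),
    = kg·m²·s⁻².
So J⁻¹ = kg⁻¹·m⁻²·s².
Combining: mol⁻²·Bq²·J⁻¹ = mol⁻² · s⁻² · (kg⁻¹·m⁻²·s²) = kg⁻¹·m⁻²·mol⁻².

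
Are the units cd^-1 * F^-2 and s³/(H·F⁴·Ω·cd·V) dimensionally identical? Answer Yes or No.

Left side:
  F = C/V (capacitance = charge per voltage),
      = A·s/(kg·m²·s⁻³·A⁻¹) (substituting C and V),
      = kg⁻¹·m⁻²·s⁴·A².
  So F⁻² = kg²·m⁴·s⁻⁸·A⁻⁴.
  Combining: cd⁻¹·F⁻² = cd⁻¹ · (kg²·m⁴·s⁻⁸·A⁻⁴) = kg²·m⁴·s⁻⁸·A⁻⁴·cd⁻¹.
Right side:
  H = Wb/A (inductance = flux per current),
      = kg·m²·s⁻²·A⁻².
  So H⁻¹ = kg⁻¹·m⁻²·s²·A².
  F = C/V (capacitance = charge per voltage),
      = A·s/(kg·m²·s⁻³·A⁻¹) (substituting C and V),
      = kg⁻¹·m⁻²·s⁴·A².
  So F⁻⁴ = kg⁴·m⁸·s⁻¹⁶·A⁻⁸.
  Ω = V/A (resistance = voltage per current),
      = kg·m²·s⁻³·A⁻².
  So Ω⁻¹ = kg⁻¹·m⁻²·s³·A².
  V = W/A (potential = power per current),
      = kg·m²·s⁻³·A⁻¹.
  So V⁻¹ = kg⁻¹·m⁻²·s³·A.
  Combining: H⁻¹·F⁻⁴·Ω⁻¹·cd⁻¹·s³·V⁻¹ = (kg⁻¹·m⁻²·s²·A²) · (kg⁴·m⁸·s⁻¹⁶·A⁻⁸) · (kg⁻¹·m⁻²·s³·A²) · cd⁻¹ · s³ · (kg⁻¹·m⁻²·s³·A) = kg·m²·s⁻⁵·A⁻³·cd⁻¹.
Left is kg²·m⁴·s⁻⁸·A⁻⁴·cd⁻¹; right is kg·m²·s⁻⁵·A⁻³·cd⁻¹ — different.

No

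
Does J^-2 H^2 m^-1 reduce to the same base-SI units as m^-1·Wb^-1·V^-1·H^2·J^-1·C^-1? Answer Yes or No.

No

Left side:
  J = N·m (work = force × distance),
      = kg·m²·s⁻².
  So J⁻² = kg⁻²·m⁻⁴·s⁴.
  H = Wb/A (inductance = flux per current),
      = kg·m²·s⁻²·A⁻².
  So H² = kg²·m⁴·s⁻⁴·A⁻⁴.
  Combining: J⁻²·H²·m⁻¹ = (kg⁻²·m⁻⁴·s⁴) · (kg²·m⁴·s⁻⁴·A⁻⁴) · m⁻¹ = m⁻¹·A⁻⁴.
Right side:
  Wb = V·s (flux: a volt is a weber per second),
      = kg·m²·s⁻²·A⁻¹.
  So Wb⁻¹ = kg⁻¹·m⁻²·s²·A.
  V = W/A (potential = power per current),
      = kg·m²·s⁻³·A⁻¹.
  So V⁻¹ = kg⁻¹·m⁻²·s³·A.
  H = Wb/A (inductance = flux per current),
      = kg·m²·s⁻²·A⁻².
  So H² = kg²·m⁴·s⁻⁴·A⁻⁴.
  J = N·m (work = force × distance),
      = kg·m²·s⁻².
  So J⁻¹ = kg⁻¹·m⁻²·s².
  C = A·s = s·A (charge = current × time).
  So C⁻¹ = s⁻¹·A⁻¹.
  Combining: m⁻¹·Wb⁻¹·V⁻¹·H²·J⁻¹·C⁻¹ = m⁻¹ · (kg⁻¹·m⁻²·s²·A) · (kg⁻¹·m⁻²·s³·A) · (kg²·m⁴·s⁻⁴·A⁻⁴) · (kg⁻¹·m⁻²·s²) · (s⁻¹·A⁻¹) = kg⁻¹·m⁻³·s²·A⁻³.
Left is m⁻¹·A⁻⁴; right is kg⁻¹·m⁻³·s²·A⁻³ — different.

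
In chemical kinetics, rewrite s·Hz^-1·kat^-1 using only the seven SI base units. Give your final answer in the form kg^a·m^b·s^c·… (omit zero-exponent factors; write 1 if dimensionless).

Hz = 1/s = s⁻¹ (frequency is cycles per second).
So Hz⁻¹ = s.
kat = mol/s = s⁻¹·mol (catalytic activity).
So kat⁻¹ = s·mol⁻¹.
Combining: s·Hz⁻¹·kat⁻¹ = s · s · (s·mol⁻¹) = s³·mol⁻¹.

s³·mol⁻¹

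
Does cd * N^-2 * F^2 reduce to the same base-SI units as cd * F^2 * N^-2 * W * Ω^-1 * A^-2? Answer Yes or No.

Yes

Left side:
  N = kg·m/s² = kg·m·s⁻² (force = mass × acceleration).
  So N⁻² = kg⁻²·m⁻²·s⁴.
  F = C/V (capacitance = charge per voltage),
      = A·s/(kg·m²·s⁻³·A⁻¹) (substituting C and V),
      = kg⁻¹·m⁻²·s⁴·A².
  So F² = kg⁻²·m⁻⁴·s⁸·A⁴.
  Combining: cd·N⁻²·F² = cd · (kg⁻²·m⁻²·s⁴) · (kg⁻²·m⁻⁴·s⁸·A⁴) = kg⁻⁴·m⁻⁶·s¹²·A⁴·cd.
Right side:
  F = C/V (capacitance = charge per voltage),
      = A·s/(kg·m²·s⁻³·A⁻¹) (substituting C and V),
      = kg⁻¹·m⁻²·s⁴·A².
  So F² = kg⁻²·m⁻⁴·s⁸·A⁴.
  N = kg·m/s² = kg·m·s⁻² (force = mass × acceleration).
  So N⁻² = kg⁻²·m⁻²·s⁴.
  W = J/s (power = energy per time),
      = kg·m²·s⁻³.
  Ω = V/A (resistance = voltage per current),
      = kg·m²·s⁻³·A⁻².
  So Ω⁻¹ = kg⁻¹·m⁻²·s³·A².
  Combining: cd·F²·N⁻²·W·Ω⁻¹·A⁻² = cd · (kg⁻²·m⁻⁴·s⁸·A⁴) · (kg⁻²·m⁻²·s⁴) · (kg·m²·s⁻³) · (kg⁻¹·m⁻²·s³·A²) · A⁻² = kg⁻⁴·m⁻⁶·s¹²·A⁴·cd.
Both reduce to kg⁻⁴·m⁻⁶·s¹²·A⁴·cd.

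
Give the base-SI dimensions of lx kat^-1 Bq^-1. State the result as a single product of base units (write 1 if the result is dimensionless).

m⁻²·s²·mol⁻¹·cd

lx = m⁻²·cd.
kat = s⁻¹·mol.
So kat⁻¹ = s·mol⁻¹.
Bq = s⁻¹.
So Bq⁻¹ = s.
Combining: lx·kat⁻¹·Bq⁻¹ = (m⁻²·cd) · (s·mol⁻¹) · s = m⁻²·s²·mol⁻¹·cd.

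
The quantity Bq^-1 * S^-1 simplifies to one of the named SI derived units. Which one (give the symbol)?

Bq = s⁻¹.
So Bq⁻¹ = s.
S = kg⁻¹·m⁻²·s³·A².
So S⁻¹ = kg·m²·s⁻³·A⁻².
Combining: Bq⁻¹·S⁻¹ = s · (kg·m²·s⁻³·A⁻²) = kg·m²·s⁻²·A⁻².
kg·m²·s⁻²·A⁻² is the base-SI form of the henry.

H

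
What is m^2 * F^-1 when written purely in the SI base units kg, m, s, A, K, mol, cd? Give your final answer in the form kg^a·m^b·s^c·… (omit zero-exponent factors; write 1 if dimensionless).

F = C/V (capacitance = charge per voltage),
    = A·s/(kg·m²·s⁻³·A⁻¹) (substituting C and V),
    = kg⁻¹·m⁻²·s⁴·A².
So F⁻¹ = kg·m²·s⁻⁴·A⁻².
Combining: m²·F⁻¹ = m² · (kg·m²·s⁻⁴·A⁻²) = kg·m⁴·s⁻⁴·A⁻².

kg·m⁴·s⁻⁴·A⁻²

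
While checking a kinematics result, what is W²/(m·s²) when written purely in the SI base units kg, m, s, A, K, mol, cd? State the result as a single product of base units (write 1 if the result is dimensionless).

kg²·m³·s⁻⁸

W = J/s (power = energy per time),
    = kg·m²·s⁻³.
So W² = kg²·m⁴·s⁻⁶.
Combining: m⁻¹·W²·s⁻² = m⁻¹ · (kg²·m⁴·s⁻⁶) · s⁻² = kg²·m³·s⁻⁸.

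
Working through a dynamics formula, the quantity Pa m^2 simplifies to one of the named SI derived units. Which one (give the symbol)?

N

Pa = N/m² (pressure = force per area),
    = kg·m⁻¹·s⁻².
Combining: Pa·m² = (kg·m⁻¹·s⁻²) · m² = kg·m·s⁻².
kg·m·s⁻² is the base-SI form of the newton.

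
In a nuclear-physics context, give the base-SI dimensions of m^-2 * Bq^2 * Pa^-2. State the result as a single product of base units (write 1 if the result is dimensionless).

Bq = 1/s = s⁻¹ (activity is decays per second).
So Bq² = s⁻².
Pa = N/m² (pressure = force per area),
    = kg·m⁻¹·s⁻².
So Pa⁻² = kg⁻²·m²·s⁴.
Combining: m⁻²·Bq²·Pa⁻² = m⁻² · s⁻² · (kg⁻²·m²·s⁴) = kg⁻²·s².

kg⁻²·s²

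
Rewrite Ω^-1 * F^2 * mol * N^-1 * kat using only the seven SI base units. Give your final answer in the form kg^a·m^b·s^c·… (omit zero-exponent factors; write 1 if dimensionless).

Ω = kg·m²·s⁻³·A⁻².
So Ω⁻¹ = kg⁻¹·m⁻²·s³·A².
F = kg⁻¹·m⁻²·s⁴·A².
So F² = kg⁻²·m⁻⁴·s⁸·A⁴.
N = kg·m·s⁻².
So N⁻¹ = kg⁻¹·m⁻¹·s².
kat = s⁻¹·mol.
Combining: Ω⁻¹·F²·mol·N⁻¹·kat = (kg⁻¹·m⁻²·s³·A²) · (kg⁻²·m⁻⁴·s⁸·A⁴) · mol · (kg⁻¹·m⁻¹·s²) · (s⁻¹·mol) = kg⁻⁴·m⁻⁷·s¹²·A⁶·mol².

kg⁻⁴·m⁻⁷·s¹²·A⁶·mol²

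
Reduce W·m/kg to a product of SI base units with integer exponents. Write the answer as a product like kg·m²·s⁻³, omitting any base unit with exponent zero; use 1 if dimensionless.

m³·s⁻³

W = J/s (power = energy per time),
    = kg·m²·s⁻³.
Combining: W·kg⁻¹·m = (kg·m²·s⁻³) · kg⁻¹ · m = m³·s⁻³.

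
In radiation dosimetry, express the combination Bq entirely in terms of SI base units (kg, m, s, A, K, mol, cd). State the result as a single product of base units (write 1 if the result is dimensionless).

s⁻¹

Bq = 1/s = s⁻¹ (activity is decays per second).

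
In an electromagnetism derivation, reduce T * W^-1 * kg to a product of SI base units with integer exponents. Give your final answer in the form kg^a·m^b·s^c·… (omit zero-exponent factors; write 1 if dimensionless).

T = kg·s⁻²·A⁻¹.
W = kg·m²·s⁻³.
So W⁻¹ = kg⁻¹·m⁻²·s³.
Combining: T·W⁻¹·kg = (kg·s⁻²·A⁻¹) · (kg⁻¹·m⁻²·s³) · kg = kg·m⁻²·s·A⁻¹.

kg·m⁻²·s·A⁻¹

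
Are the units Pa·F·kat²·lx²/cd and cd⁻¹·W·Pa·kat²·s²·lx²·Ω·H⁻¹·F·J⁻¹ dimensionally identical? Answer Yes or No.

Left side:
  Pa = N/m² (pressure = force per area),
      = kg·m⁻¹·s⁻².
  F = C/V (capacitance = charge per voltage),
      = A·s/(kg·m²·s⁻³·A⁻¹) (substituting C and V),
      = kg⁻¹·m⁻²·s⁴·A².
  kat = mol/s = s⁻¹·mol (catalytic activity).
  So kat² = s⁻²·mol².
  lx = lm/m² (illuminance = luminous flux per area),
      = m⁻²·cd.
  So lx² = m⁻⁴·cd².
  Combining: Pa·F·cd⁻¹·kat²·lx² = (kg·m⁻¹·s⁻²) · (kg⁻¹·m⁻²·s⁴·A²) · cd⁻¹ · (s⁻²·mol²) · (m⁻⁴·cd²) = m⁻⁷·A²·mol²·cd.
Right side:
  W = kg·m²·s⁻³.
  Pa = kg·m⁻¹·s⁻².
  kat = s⁻¹·mol.
  So kat² = s⁻²·mol².
  lx = m⁻²·cd.
  So lx² = m⁻⁴·cd².
  Ω = kg·m²·s⁻³·A⁻².
  H = kg·m²·s⁻²·A⁻².
  So H⁻¹ = kg⁻¹·m⁻²·s²·A².
  F = kg⁻¹·m⁻²·s⁴·A².
  J = kg·m²·s⁻².
  So J⁻¹ = kg⁻¹·m⁻²·s².
  Combining: cd⁻¹·W·Pa·kat²·s²·lx²·Ω·H⁻¹·F·J⁻¹ = cd⁻¹ · (kg·m²·s⁻³) · (kg·m⁻¹·s⁻²) · (s⁻²·mol²) · s² · (m⁻⁴·cd²) · (kg·m²·s⁻³·A⁻²) · (kg⁻¹·m⁻²·s²·A²) · (kg⁻¹·m⁻²·s⁴·A²) · (kg⁻¹·m⁻²·s²) = m⁻⁷·A²·mol²·cd.
Both reduce to m⁻⁷·A²·mol²·cd.

Yes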